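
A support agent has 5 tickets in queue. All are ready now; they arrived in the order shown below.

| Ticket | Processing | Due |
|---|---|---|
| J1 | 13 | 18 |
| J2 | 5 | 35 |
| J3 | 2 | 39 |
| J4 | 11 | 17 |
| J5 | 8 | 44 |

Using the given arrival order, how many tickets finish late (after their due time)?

FIFO (arrival order): J1 J2 J3 J4 J5.
J1: 0→13, due 18, tardiness 0
J2: 13→18, due 35, tardiness 0
J3: 18→20, due 39, tardiness 0
J4: 20→31, due 17, tardiness 14
J5: 31→39, due 44, tardiness 0
Late tickets: 1.

1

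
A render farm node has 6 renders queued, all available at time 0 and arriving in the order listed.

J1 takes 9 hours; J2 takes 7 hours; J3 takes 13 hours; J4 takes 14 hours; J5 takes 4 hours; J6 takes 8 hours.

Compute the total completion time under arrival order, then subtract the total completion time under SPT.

41

FIFO (arrival order): J1 J2 J3 J4 J5 J6.
J1: 0→9
J2: 9→16
J3: 16→29
J4: 29→43
J5: 43→47
J6: 47→55
Sum = 9+16+29+43+47+55 = 199.
SPT (increasing processing time): J5 J2 J6 J1 J3 J4.
J5: 0→4
J2: 4→11
J6: 11→19
J1: 19→28
J3: 28→41
J4: 41→55
Sum = 4+11+19+28+41+55 = 158.
Difference = 199 − 158 = 41.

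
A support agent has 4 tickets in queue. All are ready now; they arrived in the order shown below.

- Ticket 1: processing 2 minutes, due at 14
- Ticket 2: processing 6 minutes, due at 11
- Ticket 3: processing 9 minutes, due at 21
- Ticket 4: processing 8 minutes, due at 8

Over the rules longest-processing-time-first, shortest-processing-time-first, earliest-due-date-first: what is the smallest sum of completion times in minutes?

LPT (decreasing processing time): Ticket 3 Ticket 4 Ticket 2 Ticket 1.
Ticket 3: 0→9
Ticket 4: 9→17
Ticket 2: 17→23
Ticket 1: 23→25
Sum = 9+17+23+25 = 74.
SPT (increasing processing time): Ticket 1 Ticket 2 Ticket 4 Ticket 3.
Ticket 1: 0→2
Ticket 2: 2→8
Ticket 4: 8→16
Ticket 3: 16→25
Sum = 2+8+16+25 = 51.
EDD (increasing due date): Ticket 4 Ticket 2 Ticket 1 Ticket 3.
Ticket 4: 0→8
Ticket 2: 8→14
Ticket 1: 14→16
Ticket 3: 16→25
Sum = 8+14+16+25 = 63.
LPT 74, SPT 51, EDD 63 → minimum 51.

51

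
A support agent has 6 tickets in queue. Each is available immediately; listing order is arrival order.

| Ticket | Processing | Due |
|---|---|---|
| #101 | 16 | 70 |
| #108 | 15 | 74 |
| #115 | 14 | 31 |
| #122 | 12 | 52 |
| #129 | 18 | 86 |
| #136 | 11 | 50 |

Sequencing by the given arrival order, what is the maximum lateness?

FIFO (arrival order): #101 #108 #115 #122 #129 #136.
#101: 0→16, due 70, lateness -54
#108: 16→31, due 74, lateness -43
#115: 31→45, due 31, lateness 14
#122: 45→57, due 52, lateness 5
#129: 57→75, due 86, lateness -11
#136: 75→86, due 50, lateness 36
Maximum = 36.

36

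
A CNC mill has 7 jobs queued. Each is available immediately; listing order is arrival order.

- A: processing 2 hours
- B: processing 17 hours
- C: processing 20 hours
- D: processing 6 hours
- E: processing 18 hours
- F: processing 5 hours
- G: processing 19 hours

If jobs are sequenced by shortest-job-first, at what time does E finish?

SPT (increasing processing time): A F D B E G C.
A: 0→2
F: 2→7
D: 7→13
B: 13→30
E: 30→48

48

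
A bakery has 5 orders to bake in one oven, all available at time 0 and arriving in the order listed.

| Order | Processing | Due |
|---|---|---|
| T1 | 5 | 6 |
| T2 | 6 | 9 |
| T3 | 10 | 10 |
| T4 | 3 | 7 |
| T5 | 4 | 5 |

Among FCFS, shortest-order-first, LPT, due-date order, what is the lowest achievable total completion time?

68

FIFO (arrival order): T1 T2 T3 T4 T5.
T1: 0→5
T2: 5→11
T3: 11→21
T4: 21→24
T5: 24→28
Sum = 5+11+21+24+28 = 89.
SPT (increasing processing time): T4 T5 T1 T2 T3.
T4: 0→3
T5: 3→7
T1: 7→12
T2: 12→18
T3: 18→28
Sum = 3+7+12+18+28 = 68.
LPT (decreasing processing time): T3 T2 T1 T5 T4.
T3: 0→10
T2: 10→16
T1: 16→21
T5: 21→25
T4: 25→28
Sum = 10+16+21+25+28 = 100.
EDD (increasing due date): T5 T1 T4 T2 T3.
T5: 0→4
T1: 4→9
T4: 9→12
T2: 12→18
T3: 18→28
Sum = 4+9+12+18+28 = 71.
FIFO 89, SPT 68, LPT 100, EDD 71 → minimum 68.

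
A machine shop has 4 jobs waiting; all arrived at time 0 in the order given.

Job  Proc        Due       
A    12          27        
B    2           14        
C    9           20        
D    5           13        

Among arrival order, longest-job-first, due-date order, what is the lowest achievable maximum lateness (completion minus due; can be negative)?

1

FIFO (arrival order): A B C D.
A: 0→12, due 27, lateness -15
B: 12→14, due 14, lateness 0
C: 14→23, due 20, lateness 3
D: 23→28, due 13, lateness 15
Maximum = 15.
LPT (decreasing processing time): A C D B.
A: 0→12, due 27, lateness -15
C: 12→21, due 20, lateness 1
D: 21→26, due 13, lateness 13
B: 26→28, due 14, lateness 14
Maximum = 14.
EDD (increasing due date): D B C A.
D: 0→5, due 13, lateness -8
B: 5→7, due 14, lateness -7
C: 7→16, due 20, lateness -4
A: 16→28, due 27, lateness 1
Maximum = 1.
FIFO 15, LPT 14, EDD 1 → minimum 1.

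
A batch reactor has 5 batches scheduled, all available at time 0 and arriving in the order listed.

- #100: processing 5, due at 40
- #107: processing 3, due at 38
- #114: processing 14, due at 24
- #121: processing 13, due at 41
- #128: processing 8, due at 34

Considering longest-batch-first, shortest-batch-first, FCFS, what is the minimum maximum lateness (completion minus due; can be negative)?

LPT (decreasing processing time): #114 #121 #128 #100 #107.
#114: 0→14, due 24, lateness -10
#121: 14→27, due 41, lateness -14
#128: 27→35, due 34, lateness 1
#100: 35→40, due 40, lateness 0
#107: 40→43, due 38, lateness 5
Maximum = 5.
SPT (increasing processing time): #107 #100 #128 #121 #114.
#107: 0→3, due 38, lateness -35
#100: 3→8, due 40, lateness -32
#128: 8→16, due 34, lateness -18
#121: 16→29, due 41, lateness -12
#114: 29→43, due 24, lateness 19
Maximum = 19.
FIFO (arrival order): #100 #107 #114 #121 #128.
#100: 0→5, due 40, lateness -35
#107: 5→8, due 38, lateness -30
#114: 8→22, due 24, lateness -2
#121: 22→35, due 41, lateness -6
#128: 35→43, due 34, lateness 9
Maximum = 9.
LPT 5, SPT 19, FIFO 9 → minimum 5.

5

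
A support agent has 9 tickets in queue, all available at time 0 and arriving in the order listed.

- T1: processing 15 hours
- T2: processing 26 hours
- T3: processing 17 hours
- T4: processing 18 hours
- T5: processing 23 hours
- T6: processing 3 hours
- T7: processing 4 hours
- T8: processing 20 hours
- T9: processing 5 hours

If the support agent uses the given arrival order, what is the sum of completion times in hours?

FIFO (arrival order): T1 T2 T3 T4 T5 T6 T7 T8 T9.
T1: 0→15
T2: 15→41
T3: 41→58
T4: 58→76
T5: 76→99
T6: 99→102
T7: 102→106
T8: 106→126
T9: 126→131
Sum = 15+41+58+76+99+102+106+126+131 = 754.

754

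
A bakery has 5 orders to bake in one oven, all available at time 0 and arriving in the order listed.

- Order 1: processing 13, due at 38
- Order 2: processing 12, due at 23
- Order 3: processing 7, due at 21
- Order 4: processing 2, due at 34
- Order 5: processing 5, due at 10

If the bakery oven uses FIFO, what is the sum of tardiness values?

42

FIFO (arrival order): Order 1 Order 2 Order 3 Order 4 Order 5.
Order 1: 0→13, due 38, tardiness 0
Order 2: 13→25, due 23, tardiness 2
Order 3: 25→32, due 21, tardiness 11
Order 4: 32→34, due 34, tardiness 0
Order 5: 34→39, due 10, tardiness 29
Sum = 0+2+11+0+29 = 42.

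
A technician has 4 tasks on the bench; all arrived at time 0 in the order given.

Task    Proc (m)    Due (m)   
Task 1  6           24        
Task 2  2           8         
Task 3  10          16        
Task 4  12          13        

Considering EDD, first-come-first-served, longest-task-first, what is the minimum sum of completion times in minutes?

EDD (increasing due date): Task 2 Task 4 Task 3 Task 1.
Task 2: 0→2
Task 4: 2→14
Task 3: 14→24
Task 1: 24→30
Sum = 2+14+24+30 = 70.
FIFO (arrival order): Task 1 Task 2 Task 3 Task 4.
Task 1: 0→6
Task 2: 6→8
Task 3: 8→18
Task 4: 18→30
Sum = 6+8+18+30 = 62.
LPT (decreasing processing time): Task 4 Task 3 Task 1 Task 2.
Task 4: 0→12
Task 3: 12→22
Task 1: 22→28
Task 2: 28→30
Sum = 12+22+28+30 = 92.
EDD 70, FIFO 62, LPT 92 → minimum 62.

62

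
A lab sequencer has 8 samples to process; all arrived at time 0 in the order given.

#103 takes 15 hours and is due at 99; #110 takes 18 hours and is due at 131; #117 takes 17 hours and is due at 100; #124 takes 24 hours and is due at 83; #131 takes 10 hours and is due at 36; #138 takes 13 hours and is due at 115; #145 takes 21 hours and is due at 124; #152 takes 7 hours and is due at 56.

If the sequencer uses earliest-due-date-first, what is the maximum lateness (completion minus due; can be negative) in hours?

EDD (increasing due date): #131 #152 #124 #103 #117 #138 #145 #110.
#131: 0→10, due 36, lateness -26
#152: 10→17, due 56, lateness -39
#124: 17→41, due 83, lateness -42
#103: 41→56, due 99, lateness -43
#117: 56→73, due 100, lateness -27
#138: 73→86, due 115, lateness -29
#145: 86→107, due 124, lateness -17
#110: 107→125, due 131, lateness -6
Maximum = -6.

-6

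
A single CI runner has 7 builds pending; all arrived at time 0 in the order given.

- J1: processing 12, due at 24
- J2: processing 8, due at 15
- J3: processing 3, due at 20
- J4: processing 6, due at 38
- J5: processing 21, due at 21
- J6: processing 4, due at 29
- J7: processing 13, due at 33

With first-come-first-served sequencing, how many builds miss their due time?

FIFO (arrival order): J1 J2 J3 J4 J5 J6 J7.
J1: 0→12, due 24, tardiness 0
J2: 12→20, due 15, tardiness 5
J3: 20→23, due 20, tardiness 3
J4: 23→29, due 38, tardiness 0
J5: 29→50, due 21, tardiness 29
J6: 50→54, due 29, tardiness 25
J7: 54→67, due 33, tardiness 34
Late builds: 5.

5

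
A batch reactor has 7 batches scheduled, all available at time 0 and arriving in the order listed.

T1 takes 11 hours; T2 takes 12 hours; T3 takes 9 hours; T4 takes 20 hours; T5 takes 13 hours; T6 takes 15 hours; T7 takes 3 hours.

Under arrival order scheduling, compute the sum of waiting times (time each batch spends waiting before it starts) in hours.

FIFO (arrival order): T1 T2 T3 T4 T5 T6 T7.
T1: waits 0, runs 0→11
T2: waits 11, runs 11→23
T3: waits 23, runs 23→32
T4: waits 32, runs 32→52
T5: waits 52, runs 52→65
T6: waits 65, runs 65→80
T7: waits 80, runs 80→83
Sum = 0+11+23+32+52+65+80 = 263.

263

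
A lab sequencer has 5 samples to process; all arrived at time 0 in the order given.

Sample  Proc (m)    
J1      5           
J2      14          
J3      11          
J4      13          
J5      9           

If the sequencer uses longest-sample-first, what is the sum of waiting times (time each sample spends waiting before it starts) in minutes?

LPT (decreasing processing time): J2 J4 J3 J5 J1.
J2: waits 0, runs 0→14
J4: waits 14, runs 14→27
J3: waits 27, runs 27→38
J5: waits 38, runs 38→47
J1: waits 47, runs 47→52
Sum = 0+14+27+38+47 = 126.

126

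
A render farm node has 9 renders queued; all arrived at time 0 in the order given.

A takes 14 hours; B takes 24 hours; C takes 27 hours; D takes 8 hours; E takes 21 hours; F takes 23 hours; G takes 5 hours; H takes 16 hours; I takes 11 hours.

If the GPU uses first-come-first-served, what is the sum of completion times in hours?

FIFO (arrival order): A B C D E F G H I.
A: 0→14
B: 14→38
C: 38→65
D: 65→73
E: 73→94
F: 94→117
G: 117→122
H: 122→138
I: 138→149
Sum = 14+38+65+73+94+117+122+138+149 = 810.

810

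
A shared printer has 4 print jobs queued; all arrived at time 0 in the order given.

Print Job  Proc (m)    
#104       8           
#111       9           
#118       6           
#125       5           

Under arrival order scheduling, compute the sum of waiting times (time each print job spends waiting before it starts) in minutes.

FIFO (arrival order): #104 #111 #118 #125.
#104: waits 0, runs 0→8
#111: waits 8, runs 8→17
#118: waits 17, runs 17→23
#125: waits 23, runs 23→28
Sum = 0+8+17+23 = 48.

48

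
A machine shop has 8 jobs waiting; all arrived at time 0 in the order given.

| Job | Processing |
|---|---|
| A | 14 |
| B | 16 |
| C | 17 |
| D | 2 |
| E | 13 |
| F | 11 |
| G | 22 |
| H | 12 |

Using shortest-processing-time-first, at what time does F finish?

SPT (increasing processing time): D F H E A B C G.
D: 0→2
F: 2→13

13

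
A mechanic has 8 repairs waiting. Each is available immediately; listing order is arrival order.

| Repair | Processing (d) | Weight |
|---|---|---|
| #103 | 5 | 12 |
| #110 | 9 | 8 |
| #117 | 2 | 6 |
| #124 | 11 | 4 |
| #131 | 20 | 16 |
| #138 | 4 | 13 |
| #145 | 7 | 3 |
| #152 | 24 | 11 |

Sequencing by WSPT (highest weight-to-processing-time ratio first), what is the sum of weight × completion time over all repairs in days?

2265

WSPT (decreasing weight/processing-time ratio): #138 #117 #103 #110 #131 #152 #145 #124.
#138: finishes 4, weight 13, w·C = 52
#117: finishes 6, weight 6, w·C = 36
#103: finishes 11, weight 12, w·C = 132
#110: finishes 20, weight 8, w·C = 160
#131: finishes 40, weight 16, w·C = 640
#152: finishes 64, weight 11, w·C = 704
#145: finishes 71, weight 3, w·C = 213
#124: finishes 82, weight 4, w·C = 328
Sum = 52+36+132+160+640+704+213+328 = 2265.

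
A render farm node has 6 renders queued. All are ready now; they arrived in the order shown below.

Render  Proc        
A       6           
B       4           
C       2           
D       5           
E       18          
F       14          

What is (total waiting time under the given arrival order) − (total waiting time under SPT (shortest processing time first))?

FIFO (arrival order): A B C D E F.
A: waits 0, runs 0→6
B: waits 6, runs 6→10
C: waits 10, runs 10→12
D: waits 12, runs 12→17
E: waits 17, runs 17→35
F: waits 35, runs 35→49
Sum = 0+6+10+12+17+35 = 80.
SPT (increasing processing time): C B D A F E.
C: waits 0, runs 0→2
B: waits 2, runs 2→6
D: waits 6, runs 6→11
A: waits 11, runs 11→17
F: waits 17, runs 17→31
E: waits 31, runs 31→49
Sum = 0+2+6+11+17+31 = 67.
Difference = 80 − 67 = 13.

13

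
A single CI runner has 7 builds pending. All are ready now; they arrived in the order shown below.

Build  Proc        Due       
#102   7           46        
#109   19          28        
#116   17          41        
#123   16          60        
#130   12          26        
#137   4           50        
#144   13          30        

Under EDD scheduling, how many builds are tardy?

EDD (increasing due date): #130 #109 #144 #116 #102 #137 #123.
#130: 0→12, due 26, tardiness 0
#109: 12→31, due 28, tardiness 3
#144: 31→44, due 30, tardiness 14
#116: 44→61, due 41, tardiness 20
#102: 61→68, due 46, tardiness 22
#137: 68→72, due 50, tardiness 22
#123: 72→88, due 60, tardiness 28
Late builds: 6.

6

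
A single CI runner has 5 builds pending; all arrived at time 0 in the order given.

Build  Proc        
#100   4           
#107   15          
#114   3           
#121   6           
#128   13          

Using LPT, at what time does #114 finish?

41

LPT (decreasing processing time): #107 #128 #121 #100 #114.
#107: 0→15
#128: 15→28
#121: 28→34
#100: 34→38
#114: 38→41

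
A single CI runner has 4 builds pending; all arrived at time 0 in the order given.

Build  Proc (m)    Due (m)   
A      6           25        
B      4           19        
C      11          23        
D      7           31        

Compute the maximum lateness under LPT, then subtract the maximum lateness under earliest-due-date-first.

12

LPT (decreasing processing time): C D A B.
C: 0→11, due 23, lateness -12
D: 11→18, due 31, lateness -13
A: 18→24, due 25, lateness -1
B: 24→28, due 19, lateness 9
Maximum = 9.
EDD (increasing due date): B C A D.
B: 0→4, due 19, lateness -15
C: 4→15, due 23, lateness -8
A: 15→21, due 25, lateness -4
D: 21→28, due 31, lateness -3
Maximum = -3.
Difference = 9 − -3 = 12.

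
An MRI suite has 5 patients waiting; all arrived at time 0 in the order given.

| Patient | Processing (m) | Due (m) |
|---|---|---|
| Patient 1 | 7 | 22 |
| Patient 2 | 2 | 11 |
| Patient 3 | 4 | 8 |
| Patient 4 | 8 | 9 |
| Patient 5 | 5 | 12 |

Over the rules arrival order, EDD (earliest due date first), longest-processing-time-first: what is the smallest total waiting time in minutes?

FIFO (arrival order): Patient 1 Patient 2 Patient 3 Patient 4 Patient 5.
Patient 1: waits 0, runs 0→7
Patient 2: waits 7, runs 7→9
Patient 3: waits 9, runs 9→13
Patient 4: waits 13, runs 13→21
Patient 5: waits 21, runs 21→26
Sum = 0+7+9+13+21 = 50.
EDD (increasing due date): Patient 3 Patient 4 Patient 2 Patient 5 Patient 1.
Patient 3: waits 0, runs 0→4
Patient 4: waits 4, runs 4→12
Patient 2: waits 12, runs 12→14
Patient 5: waits 14, runs 14→19
Patient 1: waits 19, runs 19→26
Sum = 0+4+12+14+19 = 49.
LPT (decreasing processing time): Patient 4 Patient 1 Patient 5 Patient 3 Patient 2.
Patient 4: waits 0, runs 0→8
Patient 1: waits 8, runs 8→15
Patient 5: waits 15, runs 15→20
Patient 3: waits 20, runs 20→24
Patient 2: waits 24, runs 24→26
Sum = 0+8+15+20+24 = 67.
FIFO 50, EDD 49, LPT 67 → minimum 49.

49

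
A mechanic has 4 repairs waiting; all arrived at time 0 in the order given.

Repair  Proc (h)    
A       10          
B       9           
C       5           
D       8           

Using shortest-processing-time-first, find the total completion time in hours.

72

SPT (increasing processing time): C D B A.
C: 0→5
D: 5→13
B: 13→22
A: 22→32
Sum = 5+13+22+32 = 72.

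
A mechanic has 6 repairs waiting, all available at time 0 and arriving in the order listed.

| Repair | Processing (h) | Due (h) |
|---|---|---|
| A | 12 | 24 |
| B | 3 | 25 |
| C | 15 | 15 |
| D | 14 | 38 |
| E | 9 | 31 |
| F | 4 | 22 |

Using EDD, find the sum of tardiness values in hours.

47

EDD (increasing due date): C F A B E D.
C: 0→15, due 15, tardiness 0
F: 15→19, due 22, tardiness 0
A: 19→31, due 24, tardiness 7
B: 31→34, due 25, tardiness 9
E: 34→43, due 31, tardiness 12
D: 43→57, due 38, tardiness 19
Sum = 0+0+7+9+12+19 = 47.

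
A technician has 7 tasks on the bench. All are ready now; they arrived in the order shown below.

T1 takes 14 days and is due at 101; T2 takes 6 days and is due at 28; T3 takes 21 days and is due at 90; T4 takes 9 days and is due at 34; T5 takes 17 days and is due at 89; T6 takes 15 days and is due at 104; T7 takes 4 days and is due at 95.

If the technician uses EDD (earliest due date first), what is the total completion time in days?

EDD (increasing due date): T2 T4 T5 T3 T7 T1 T6.
T2: 0→6
T4: 6→15
T5: 15→32
T3: 32→53
T7: 53→57
T1: 57→71
T6: 71→86
Sum = 6+15+32+53+57+71+86 = 320.

320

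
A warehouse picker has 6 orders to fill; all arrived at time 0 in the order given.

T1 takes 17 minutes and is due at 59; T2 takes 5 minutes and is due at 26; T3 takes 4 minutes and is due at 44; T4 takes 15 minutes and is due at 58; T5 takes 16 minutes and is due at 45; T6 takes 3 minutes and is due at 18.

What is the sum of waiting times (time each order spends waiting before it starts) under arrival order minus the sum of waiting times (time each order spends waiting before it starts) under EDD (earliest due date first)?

69

FIFO (arrival order): T1 T2 T3 T4 T5 T6.
T1: waits 0, runs 0→17
T2: waits 17, runs 17→22
T3: waits 22, runs 22→26
T4: waits 26, runs 26→41
T5: waits 41, runs 41→57
T6: waits 57, runs 57→60
Sum = 0+17+22+26+41+57 = 163.
EDD (increasing due date): T6 T2 T3 T5 T4 T1.
T6: waits 0, runs 0→3
T2: waits 3, runs 3→8
T3: waits 8, runs 8→12
T5: waits 12, runs 12→28
T4: waits 28, runs 28→43
T1: waits 43, runs 43→60
Sum = 0+3+8+12+28+43 = 94.
Difference = 163 − 94 = 69.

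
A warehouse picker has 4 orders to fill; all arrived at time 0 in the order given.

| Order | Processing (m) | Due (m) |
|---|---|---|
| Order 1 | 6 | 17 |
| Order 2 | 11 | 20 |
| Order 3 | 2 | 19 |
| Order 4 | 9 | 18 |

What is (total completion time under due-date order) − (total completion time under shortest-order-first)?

EDD (increasing due date): Order 1 Order 4 Order 3 Order 2.
Order 1: 0→6
Order 4: 6→15
Order 3: 15→17
Order 2: 17→28
Sum = 6+15+17+28 = 66.
SPT (increasing processing time): Order 3 Order 1 Order 4 Order 2.
Order 3: 0→2
Order 1: 2→8
Order 4: 8→17
Order 2: 17→28
Sum = 2+8+17+28 = 55.
Difference = 66 − 55 = 11.

11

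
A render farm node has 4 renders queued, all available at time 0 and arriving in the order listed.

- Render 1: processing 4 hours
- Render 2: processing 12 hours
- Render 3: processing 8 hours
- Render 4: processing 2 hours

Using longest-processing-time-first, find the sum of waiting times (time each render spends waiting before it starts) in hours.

LPT (decreasing processing time): Render 2 Render 3 Render 1 Render 4.
Render 2: waits 0, runs 0→12
Render 3: waits 12, runs 12→20
Render 1: waits 20, runs 20→24
Render 4: waits 24, runs 24→26
Sum = 0+12+20+24 = 56.

56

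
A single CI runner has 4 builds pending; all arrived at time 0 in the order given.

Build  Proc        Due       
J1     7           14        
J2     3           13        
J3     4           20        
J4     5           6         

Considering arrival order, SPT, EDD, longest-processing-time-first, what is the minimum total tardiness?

1

FIFO (arrival order): J1 J2 J3 J4.
J1: 0→7, due 14, tardiness 0
J2: 7→10, due 13, tardiness 0
J3: 10→14, due 20, tardiness 0
J4: 14→19, due 6, tardiness 13
Sum = 0+0+0+13 = 13.
SPT (increasing processing time): J2 J3 J4 J1.
J2: 0→3, due 13, tardiness 0
J3: 3→7, due 20, tardiness 0
J4: 7→12, due 6, tardiness 6
J1: 12→19, due 14, tardiness 5
Sum = 0+0+6+5 = 11.
EDD (increasing due date): J4 J2 J1 J3.
J4: 0→5, due 6, tardiness 0
J2: 5→8, due 13, tardiness 0
J1: 8→15, due 14, tardiness 1
J3: 15→19, due 20, tardiness 0
Sum = 0+0+1+0 = 1.
LPT (decreasing processing time): J1 J4 J3 J2.
J1: 0→7, due 14, tardiness 0
J4: 7→12, due 6, tardiness 6
J3: 12→16, due 20, tardiness 0
J2: 16→19, due 13, tardiness 6
Sum = 0+6+0+6 = 12.
FIFO 13, SPT 11, EDD 1, LPT 12 → minimum 1.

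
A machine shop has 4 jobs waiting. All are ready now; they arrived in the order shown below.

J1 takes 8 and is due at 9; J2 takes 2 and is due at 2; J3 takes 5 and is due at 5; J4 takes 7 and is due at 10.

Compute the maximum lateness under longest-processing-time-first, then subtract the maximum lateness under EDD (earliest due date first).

LPT (decreasing processing time): J1 J4 J3 J2.
J1: 0→8, due 9, lateness -1
J4: 8→15, due 10, lateness 5
J3: 15→20, due 5, lateness 15
J2: 20→22, due 2, lateness 20
Maximum = 20.
EDD (increasing due date): J2 J3 J1 J4.
J2: 0→2, due 2, lateness 0
J3: 2→7, due 5, lateness 2
J1: 7→15, due 9, lateness 6
J4: 15→22, due 10, lateness 12
Maximum = 12.
Difference = 20 − 12 = 8.

8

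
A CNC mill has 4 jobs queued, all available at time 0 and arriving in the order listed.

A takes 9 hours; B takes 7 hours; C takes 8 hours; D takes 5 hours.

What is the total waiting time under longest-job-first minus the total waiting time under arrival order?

LPT (decreasing processing time): A C B D.
A: waits 0, runs 0→9
C: waits 9, runs 9→17
B: waits 17, runs 17→24
D: waits 24, runs 24→29
Sum = 0+9+17+24 = 50.
FIFO (arrival order): A B C D.
A: waits 0, runs 0→9
B: waits 9, runs 9→16
C: waits 16, runs 16→24
D: waits 24, runs 24→29
Sum = 0+9+16+24 = 49.
Difference = 50 − 49 = 1.

1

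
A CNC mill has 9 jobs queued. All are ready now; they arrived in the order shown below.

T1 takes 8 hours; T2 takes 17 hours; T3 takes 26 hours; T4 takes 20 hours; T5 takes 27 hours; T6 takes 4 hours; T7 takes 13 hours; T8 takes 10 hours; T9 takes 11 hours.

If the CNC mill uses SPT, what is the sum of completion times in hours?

SPT (increasing processing time): T6 T1 T8 T9 T7 T2 T4 T3 T5.
T6: 0→4
T1: 4→12
T8: 12→22
T9: 22→33
T7: 33→46
T2: 46→63
T4: 63→83
T3: 83→109
T5: 109→136
Sum = 4+12+22+33+46+63+83+109+136 = 508.

508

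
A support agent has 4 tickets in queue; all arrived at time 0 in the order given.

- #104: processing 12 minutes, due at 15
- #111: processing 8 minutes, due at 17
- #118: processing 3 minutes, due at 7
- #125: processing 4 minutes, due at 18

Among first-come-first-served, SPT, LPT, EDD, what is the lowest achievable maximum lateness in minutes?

9

FIFO (arrival order): #104 #111 #118 #125.
#104: 0→12, due 15, lateness -3
#111: 12→20, due 17, lateness 3
#118: 20→23, due 7, lateness 16
#125: 23→27, due 18, lateness 9
Maximum = 16.
SPT (increasing processing time): #118 #125 #111 #104.
#118: 0→3, due 7, lateness -4
#125: 3→7, due 18, lateness -11
#111: 7→15, due 17, lateness -2
#104: 15→27, due 15, lateness 12
Maximum = 12.
LPT (decreasing processing time): #104 #111 #125 #118.
#104: 0→12, due 15, lateness -3
#111: 12→20, due 17, lateness 3
#125: 20→24, due 18, lateness 6
#118: 24→27, due 7, lateness 20
Maximum = 20.
EDD (increasing due date): #118 #104 #111 #125.
#118: 0→3, due 7, lateness -4
#104: 3→15, due 15, lateness 0
#111: 15→23, due 17, lateness 6
#125: 23→27, due 18, lateness 9
Maximum = 9.
FIFO 16, SPT 12, LPT 20, EDD 9 → minimum 9.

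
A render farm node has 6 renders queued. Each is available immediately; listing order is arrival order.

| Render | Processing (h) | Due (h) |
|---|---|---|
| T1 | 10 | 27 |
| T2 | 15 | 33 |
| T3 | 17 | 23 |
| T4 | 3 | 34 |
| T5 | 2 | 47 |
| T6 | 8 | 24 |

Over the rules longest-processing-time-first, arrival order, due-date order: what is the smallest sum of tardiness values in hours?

LPT (decreasing processing time): T3 T2 T1 T6 T4 T5.
T3: 0→17, due 23, tardiness 0
T2: 17→32, due 33, tardiness 0
T1: 32→42, due 27, tardiness 15
T6: 42→50, due 24, tardiness 26
T4: 50→53, due 34, tardiness 19
T5: 53→55, due 47, tardiness 8
Sum = 0+0+15+26+19+8 = 68.
FIFO (arrival order): T1 T2 T3 T4 T5 T6.
T1: 0→10, due 27, tardiness 0
T2: 10→25, due 33, tardiness 0
T3: 25→42, due 23, tardiness 19
T4: 42→45, due 34, tardiness 11
T5: 45→47, due 47, tardiness 0
T6: 47→55, due 24, tardiness 31
Sum = 0+0+19+11+0+31 = 61.
EDD (increasing due date): T3 T6 T1 T2 T4 T5.
T3: 0→17, due 23, tardiness 0
T6: 17→25, due 24, tardiness 1
T1: 25→35, due 27, tardiness 8
T2: 35→50, due 33, tardiness 17
T4: 50→53, due 34, tardiness 19
T5: 53→55, due 47, tardiness 8
Sum = 0+1+8+17+19+8 = 53.
LPT 68, FIFO 61, EDD 53 → minimum 53.

53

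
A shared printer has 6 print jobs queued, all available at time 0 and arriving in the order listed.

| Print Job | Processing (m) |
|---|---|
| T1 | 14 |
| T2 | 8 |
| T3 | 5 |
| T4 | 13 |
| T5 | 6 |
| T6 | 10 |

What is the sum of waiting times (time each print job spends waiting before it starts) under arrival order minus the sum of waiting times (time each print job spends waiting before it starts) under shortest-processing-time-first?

FIFO (arrival order): T1 T2 T3 T4 T5 T6.
T1: waits 0, runs 0→14
T2: waits 14, runs 14→22
T3: waits 22, runs 22→27
T4: waits 27, runs 27→40
T5: waits 40, runs 40→46
T6: waits 46, runs 46→56
Sum = 0+14+22+27+40+46 = 149.
SPT (increasing processing time): T3 T5 T2 T6 T4 T1.
T3: waits 0, runs 0→5
T5: waits 5, runs 5→11
T2: waits 11, runs 11→19
T6: waits 19, runs 19→29
T4: waits 29, runs 29→42
T1: waits 42, runs 42→56
Sum = 0+5+11+19+29+42 = 106.
Difference = 149 − 106 = 43.

43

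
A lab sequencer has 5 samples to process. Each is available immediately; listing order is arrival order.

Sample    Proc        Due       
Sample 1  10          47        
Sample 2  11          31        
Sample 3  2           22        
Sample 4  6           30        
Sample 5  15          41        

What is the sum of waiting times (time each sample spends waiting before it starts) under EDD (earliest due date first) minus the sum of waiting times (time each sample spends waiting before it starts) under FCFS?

EDD (increasing due date): Sample 3 Sample 4 Sample 2 Sample 5 Sample 1.
Sample 3: waits 0, runs 0→2
Sample 4: waits 2, runs 2→8
Sample 2: waits 8, runs 8→19
Sample 5: waits 19, runs 19→34
Sample 1: waits 34, runs 34→44
Sum = 0+2+8+19+34 = 63.
FIFO (arrival order): Sample 1 Sample 2 Sample 3 Sample 4 Sample 5.
Sample 1: waits 0, runs 0→10
Sample 2: waits 10, runs 10→21
Sample 3: waits 21, runs 21→23
Sample 4: waits 23, runs 23→29
Sample 5: waits 29, runs 29→44
Sum = 0+10+21+23+29 = 83.
Difference = 63 − 83 = -20.

-20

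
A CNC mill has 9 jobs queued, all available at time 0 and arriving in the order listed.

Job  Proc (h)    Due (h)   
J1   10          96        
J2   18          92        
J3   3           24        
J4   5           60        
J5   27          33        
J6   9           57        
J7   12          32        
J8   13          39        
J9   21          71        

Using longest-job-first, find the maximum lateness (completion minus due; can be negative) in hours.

LPT (decreasing processing time): J5 J9 J2 J8 J7 J1 J6 J4 J3.
J5: 0→27, due 33, lateness -6
J9: 27→48, due 71, lateness -23
J2: 48→66, due 92, lateness -26
J8: 66→79, due 39, lateness 40
J7: 79→91, due 32, lateness 59
J1: 91→101, due 96, lateness 5
J6: 101→110, due 57, lateness 53
J4: 110→115, due 60, lateness 55
J3: 115→118, due 24, lateness 94
Maximum = 94.

94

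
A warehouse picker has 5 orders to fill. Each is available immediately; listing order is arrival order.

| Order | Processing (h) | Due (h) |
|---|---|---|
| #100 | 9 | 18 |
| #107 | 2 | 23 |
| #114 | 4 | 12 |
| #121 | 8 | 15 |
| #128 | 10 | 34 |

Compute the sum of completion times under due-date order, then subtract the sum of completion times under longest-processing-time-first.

EDD (increasing due date): #114 #121 #100 #107 #128.
#114: 0→4
#121: 4→12
#100: 12→21
#107: 21→23
#128: 23→33
Sum = 4+12+21+23+33 = 93.
LPT (decreasing processing time): #128 #100 #121 #114 #107.
#128: 0→10
#100: 10→19
#121: 19→27
#114: 27→31
#107: 31→33
Sum = 10+19+27+31+33 = 120.
Difference = 93 − 120 = -27.

-27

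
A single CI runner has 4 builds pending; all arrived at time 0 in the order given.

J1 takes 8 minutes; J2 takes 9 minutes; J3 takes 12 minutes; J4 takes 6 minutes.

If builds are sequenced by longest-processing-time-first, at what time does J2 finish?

LPT (decreasing processing time): J3 J2 J1 J4.
J3: 0→12
J2: 12→21

21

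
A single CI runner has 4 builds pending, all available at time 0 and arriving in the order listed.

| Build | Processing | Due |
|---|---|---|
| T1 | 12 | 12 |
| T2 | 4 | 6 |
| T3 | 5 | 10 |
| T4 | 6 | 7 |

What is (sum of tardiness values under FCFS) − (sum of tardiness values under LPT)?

-4

FIFO (arrival order): T1 T2 T3 T4.
T1: 0→12, due 12, tardiness 0
T2: 12→16, due 6, tardiness 10
T3: 16→21, due 10, tardiness 11
T4: 21→27, due 7, tardiness 20
Sum = 0+10+11+20 = 41.
LPT (decreasing processing time): T1 T4 T3 T2.
T1: 0→12, due 12, tardiness 0
T4: 12→18, due 7, tardiness 11
T3: 18→23, due 10, tardiness 13
T2: 23→27, due 6, tardiness 21
Sum = 0+11+13+21 = 45.
Difference = 41 − 45 = -4.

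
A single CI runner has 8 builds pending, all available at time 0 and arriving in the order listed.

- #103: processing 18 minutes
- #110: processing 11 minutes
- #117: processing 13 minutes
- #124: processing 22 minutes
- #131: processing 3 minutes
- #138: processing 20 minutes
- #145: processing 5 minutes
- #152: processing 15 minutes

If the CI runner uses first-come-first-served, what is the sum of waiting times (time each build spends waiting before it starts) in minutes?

FIFO (arrival order): #103 #110 #117 #124 #131 #138 #145 #152.
#103: waits 0, runs 0→18
#110: waits 18, runs 18→29
#117: waits 29, runs 29→42
#124: waits 42, runs 42→64
#131: waits 64, runs 64→67
#138: waits 67, runs 67→87
#145: waits 87, runs 87→92
#152: waits 92, runs 92→107
Sum = 0+18+29+42+64+67+87+92 = 399.

399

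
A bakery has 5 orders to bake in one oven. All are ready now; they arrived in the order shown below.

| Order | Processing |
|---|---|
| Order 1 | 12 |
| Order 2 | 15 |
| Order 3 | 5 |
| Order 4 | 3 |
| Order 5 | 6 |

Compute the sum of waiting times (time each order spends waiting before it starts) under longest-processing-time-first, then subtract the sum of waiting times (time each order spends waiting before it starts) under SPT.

62

LPT (decreasing processing time): Order 2 Order 1 Order 5 Order 3 Order 4.
Order 2: waits 0, runs 0→15
Order 1: waits 15, runs 15→27
Order 5: waits 27, runs 27→33
Order 3: waits 33, runs 33→38
Order 4: waits 38, runs 38→41
Sum = 0+15+27+33+38 = 113.
SPT (increasing processing time): Order 4 Order 3 Order 5 Order 1 Order 2.
Order 4: waits 0, runs 0→3
Order 3: waits 3, runs 3→8
Order 5: waits 8, runs 8→14
Order 1: waits 14, runs 14→26
Order 2: waits 26, runs 26→41
Sum = 0+3+8+14+26 = 51.
Difference = 113 − 51 = 62.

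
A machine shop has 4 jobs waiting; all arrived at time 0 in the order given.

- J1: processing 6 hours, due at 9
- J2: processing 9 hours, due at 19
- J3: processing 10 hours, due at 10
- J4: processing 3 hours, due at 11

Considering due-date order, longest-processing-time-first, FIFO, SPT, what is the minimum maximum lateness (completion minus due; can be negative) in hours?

EDD (increasing due date): J1 J3 J4 J2.
J1: 0→6, due 9, lateness -3
J3: 6→16, due 10, lateness 6
J4: 16→19, due 11, lateness 8
J2: 19→28, due 19, lateness 9
Maximum = 9.
LPT (decreasing processing time): J3 J2 J1 J4.
J3: 0→10, due 10, lateness 0
J2: 10→19, due 19, lateness 0
J1: 19→25, due 9, lateness 16
J4: 25→28, due 11, lateness 17
Maximum = 17.
FIFO (arrival order): J1 J2 J3 J4.
J1: 0→6, due 9, lateness -3
J2: 6→15, due 19, lateness -4
J3: 15→25, due 10, lateness 15
J4: 25→28, due 11, lateness 17
Maximum = 17.
SPT (increasing processing time): J4 J1 J2 J3.
J4: 0→3, due 11, lateness -8
J1: 3→9, due 9, lateness 0
J2: 9→18, due 19, lateness -1
J3: 18→28, due 10, lateness 18
Maximum = 18.
EDD 9, LPT 17, FIFO 17, SPT 18 → minimum 9.

9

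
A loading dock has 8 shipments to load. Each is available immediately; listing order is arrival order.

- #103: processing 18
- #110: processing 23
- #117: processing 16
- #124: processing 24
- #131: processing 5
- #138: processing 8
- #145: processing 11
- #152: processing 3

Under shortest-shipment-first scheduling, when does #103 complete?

SPT (increasing processing time): #152 #131 #138 #145 #117 #103 #110 #124.
#152: 0→3
#131: 3→8
#138: 8→16
#145: 16→27
#117: 27→43
#103: 43→61

61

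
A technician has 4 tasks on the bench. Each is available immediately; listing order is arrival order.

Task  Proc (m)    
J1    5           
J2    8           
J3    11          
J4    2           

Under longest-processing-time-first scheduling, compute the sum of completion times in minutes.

LPT (decreasing processing time): J3 J2 J1 J4.
J3: 0→11
J2: 11→19
J1: 19→24
J4: 24→26
Sum = 11+19+24+26 = 80.

80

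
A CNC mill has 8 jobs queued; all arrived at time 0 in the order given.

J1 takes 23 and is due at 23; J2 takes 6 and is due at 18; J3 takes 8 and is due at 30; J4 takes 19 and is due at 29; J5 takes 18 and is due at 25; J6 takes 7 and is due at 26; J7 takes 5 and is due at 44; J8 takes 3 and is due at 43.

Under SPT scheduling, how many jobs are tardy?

3

SPT (increasing processing time): J8 J7 J2 J6 J3 J5 J4 J1.
J8: 0→3, due 43, tardiness 0
J7: 3→8, due 44, tardiness 0
J2: 8→14, due 18, tardiness 0
J6: 14→21, due 26, tardiness 0
J3: 21→29, due 30, tardiness 0
J5: 29→47, due 25, tardiness 22
J4: 47→66, due 29, tardiness 37
J1: 66→89, due 23, tardiness 66
Late jobs: 3.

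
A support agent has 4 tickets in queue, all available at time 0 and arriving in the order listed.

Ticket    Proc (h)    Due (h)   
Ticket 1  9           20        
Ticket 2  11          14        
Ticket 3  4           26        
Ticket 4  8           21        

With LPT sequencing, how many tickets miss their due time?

2

LPT (decreasing processing time): Ticket 2 Ticket 1 Ticket 4 Ticket 3.
Ticket 2: 0→11, due 14, tardiness 0
Ticket 1: 11→20, due 20, tardiness 0
Ticket 4: 20→28, due 21, tardiness 7
Ticket 3: 28→32, due 26, tardiness 6
Late tickets: 2.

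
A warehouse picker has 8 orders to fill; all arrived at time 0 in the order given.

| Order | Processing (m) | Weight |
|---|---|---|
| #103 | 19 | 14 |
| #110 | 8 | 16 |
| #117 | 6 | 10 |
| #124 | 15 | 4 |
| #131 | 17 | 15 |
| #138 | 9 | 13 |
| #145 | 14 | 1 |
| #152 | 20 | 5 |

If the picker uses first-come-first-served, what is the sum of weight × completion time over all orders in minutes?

3785

FIFO (arrival order): #103 #110 #117 #124 #131 #138 #145 #152.
#103: finishes 19, weight 14, w·C = 266
#110: finishes 27, weight 16, w·C = 432
#117: finishes 33, weight 10, w·C = 330
#124: finishes 48, weight 4, w·C = 192
#131: finishes 65, weight 15, w·C = 975
#138: finishes 74, weight 13, w·C = 962
#145: finishes 88, weight 1, w·C = 88
#152: finishes 108, weight 5, w·C = 540
Sum = 266+432+330+192+975+962+88+540 = 3785.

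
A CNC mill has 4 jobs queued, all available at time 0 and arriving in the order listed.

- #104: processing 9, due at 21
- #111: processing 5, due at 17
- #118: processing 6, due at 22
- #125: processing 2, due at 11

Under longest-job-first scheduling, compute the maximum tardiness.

11

LPT (decreasing processing time): #104 #118 #111 #125.
#104: 0→9, due 21, tardiness 0
#118: 9→15, due 22, tardiness 0
#111: 15→20, due 17, tardiness 3
#125: 20→22, due 11, tardiness 11
Maximum = 11.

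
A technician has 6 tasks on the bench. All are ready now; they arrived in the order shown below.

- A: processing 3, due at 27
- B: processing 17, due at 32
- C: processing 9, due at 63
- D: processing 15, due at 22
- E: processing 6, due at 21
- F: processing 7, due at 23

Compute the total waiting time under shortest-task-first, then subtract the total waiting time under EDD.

-41

SPT (increasing processing time): A E F C D B.
A: waits 0, runs 0→3
E: waits 3, runs 3→9
F: waits 9, runs 9→16
C: waits 16, runs 16→25
D: waits 25, runs 25→40
B: waits 40, runs 40→57
Sum = 0+3+9+16+25+40 = 93.
EDD (increasing due date): E D F A B C.
E: waits 0, runs 0→6
D: waits 6, runs 6→21
F: waits 21, runs 21→28
A: waits 28, runs 28→31
B: waits 31, runs 31→48
C: waits 48, runs 48→57
Sum = 0+6+21+28+31+48 = 134.
Difference = 93 − 134 = -41.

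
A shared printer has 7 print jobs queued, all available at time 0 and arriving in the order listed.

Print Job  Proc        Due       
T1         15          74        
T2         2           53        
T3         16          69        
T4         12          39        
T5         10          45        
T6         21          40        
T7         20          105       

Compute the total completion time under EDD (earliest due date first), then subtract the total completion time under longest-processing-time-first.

-99

EDD (increasing due date): T4 T6 T5 T2 T3 T1 T7.
T4: 0→12
T6: 12→33
T5: 33→43
T2: 43→45
T3: 45→61
T1: 61→76
T7: 76→96
Sum = 12+33+43+45+61+76+96 = 366.
LPT (decreasing processing time): T6 T7 T3 T1 T4 T5 T2.
T6: 0→21
T7: 21→41
T3: 41→57
T1: 57→72
T4: 72→84
T5: 84→94
T2: 94→96
Sum = 21+41+57+72+84+94+96 = 465.
Difference = 366 − 465 = -99.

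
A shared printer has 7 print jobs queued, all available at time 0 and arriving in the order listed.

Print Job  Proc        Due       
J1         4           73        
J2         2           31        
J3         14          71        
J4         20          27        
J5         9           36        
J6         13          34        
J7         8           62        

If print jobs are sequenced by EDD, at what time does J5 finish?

EDD (increasing due date): J4 J2 J6 J5 J7 J3 J1.
J4: 0→20
J2: 20→22
J6: 22→35
J5: 35→44

44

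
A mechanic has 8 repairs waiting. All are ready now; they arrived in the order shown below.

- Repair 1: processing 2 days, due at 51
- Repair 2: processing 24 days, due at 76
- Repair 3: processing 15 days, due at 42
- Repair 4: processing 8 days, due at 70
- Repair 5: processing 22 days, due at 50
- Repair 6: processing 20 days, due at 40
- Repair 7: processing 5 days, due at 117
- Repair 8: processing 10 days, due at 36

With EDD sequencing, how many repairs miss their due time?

EDD (increasing due date): Repair 8 Repair 6 Repair 3 Repair 5 Repair 1 Repair 4 Repair 2 Repair 7.
Repair 8: 0→10, due 36, tardiness 0
Repair 6: 10→30, due 40, tardiness 0
Repair 3: 30→45, due 42, tardiness 3
Repair 5: 45→67, due 50, tardiness 17
Repair 1: 67→69, due 51, tardiness 18
Repair 4: 69→77, due 70, tardiness 7
Repair 2: 77→101, due 76, tardiness 25
Repair 7: 101→106, due 117, tardiness 0
Late repairs: 5.

5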